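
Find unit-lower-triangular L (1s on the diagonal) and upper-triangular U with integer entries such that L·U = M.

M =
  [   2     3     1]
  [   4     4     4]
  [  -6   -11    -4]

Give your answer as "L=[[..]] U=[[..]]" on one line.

L=[[1,0,0],[2,1,0],[-3,1,1]] U=[[2,3,1],[0,-2,2],[0,0,-3]]

  row1 -= 2·row0 → [0,-2,2]
  row2 -= -3·row0 → [0,-2,-1]
  row2 -= 1·row1 → [0,0,-3]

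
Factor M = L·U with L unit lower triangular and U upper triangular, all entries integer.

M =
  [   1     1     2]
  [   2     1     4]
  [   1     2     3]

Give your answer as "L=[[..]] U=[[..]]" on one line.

  r1 -= 2·r0 → [0,-1,0]
  r2 -= 1·r0 → [0,1,1]
  r2 -= -1·r1 → [0,0,1]

L=[[1,0,0],[2,1,0],[1,-1,1]] U=[[1,1,2],[0,-1,0],[0,0,1]]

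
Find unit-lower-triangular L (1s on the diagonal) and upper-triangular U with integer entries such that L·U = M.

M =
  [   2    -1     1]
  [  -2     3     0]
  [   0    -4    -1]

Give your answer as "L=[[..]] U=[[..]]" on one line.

L=[[1,0,0],[-1,1,0],[0,-2,1]] U=[[2,-1,1],[0,2,1],[0,0,1]]

  R1 -= -1·R0 → [0,2,1]
  R2 -= 0·R0 → [0,-4,-1]
  R2 -= -2·R1 → [0,0,1]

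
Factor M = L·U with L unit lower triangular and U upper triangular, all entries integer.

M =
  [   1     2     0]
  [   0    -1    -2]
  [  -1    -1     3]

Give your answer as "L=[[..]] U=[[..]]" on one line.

  row1 -= 0·row0 → [0,-1,-2]
  row2 -= -1·row0 → [0,1,3]
  row2 -= -1·row1 → [0,0,1]

L=[[1,0,0],[0,1,0],[-1,-1,1]] U=[[1,2,0],[0,-1,-2],[0,0,1]]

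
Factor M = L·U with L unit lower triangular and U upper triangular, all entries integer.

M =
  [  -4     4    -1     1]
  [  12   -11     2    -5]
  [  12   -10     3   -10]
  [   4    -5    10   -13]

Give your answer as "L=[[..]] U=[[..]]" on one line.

  row1 -= -3·row0 → [0,1,-1,-2]
  row2 -= -3·row0 → [0,2,0,-7]
  row3 -= -1·row0 → [0,-1,9,-12]
  row2 -= 2·row1 → [0,0,2,-3]
  row3 -= -1·row1 → [0,0,8,-14]
  row3 -= 4·row2 → [0,0,0,-2]

L=[[1,0,0,0],[-3,1,0,0],[-3,2,1,0],[-1,-1,4,1]] U=[[-4,4,-1,1],[0,1,-1,-2],[0,0,2,-3],[0,0,0,-2]]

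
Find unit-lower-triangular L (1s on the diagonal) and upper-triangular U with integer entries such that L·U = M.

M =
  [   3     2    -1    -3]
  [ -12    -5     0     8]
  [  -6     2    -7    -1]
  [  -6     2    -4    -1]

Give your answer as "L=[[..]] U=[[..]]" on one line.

  r1 -= -4·r0 → [0,3,-4,-4]
  r2 -= -2·r0 → [0,6,-9,-7]
  r3 -= -2·r0 → [0,6,-6,-7]
  r2 -= 2·r1 → [0,0,-1,1]
  r3 -= 2·r1 → [0,0,2,1]
  r3 -= -2·r2 → [0,0,0,3]

L=[[1,0,0,0],[-4,1,0,0],[-2,2,1,0],[-2,2,-2,1]] U=[[3,2,-1,-3],[0,3,-4,-4],[0,0,-1,1],[0,0,0,3]]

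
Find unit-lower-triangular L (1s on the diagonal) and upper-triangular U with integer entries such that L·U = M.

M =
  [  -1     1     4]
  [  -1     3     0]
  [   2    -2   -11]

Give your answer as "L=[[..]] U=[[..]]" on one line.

L=[[1,0,0],[1,1,0],[-2,0,1]] U=[[-1,1,4],[0,2,-4],[0,0,-3]]

  R1 -= 1·R0 → [0,2,-4]
  R2 -= -2·R0 → [0,0,-3]
  R2 -= 0·R1 → [0,0,-3]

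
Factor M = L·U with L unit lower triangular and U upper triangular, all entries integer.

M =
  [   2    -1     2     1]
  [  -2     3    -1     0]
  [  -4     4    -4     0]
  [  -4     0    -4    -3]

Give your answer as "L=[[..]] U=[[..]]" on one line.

  r1 -= -1·r0 → [0,2,1,1]
  r2 -= -2·r0 → [0,2,0,2]
  r3 -= -2·r0 → [0,-2,0,-1]
  r2 -= 1·r1 → [0,0,-1,1]
  r3 -= -1·r1 → [0,0,1,0]
  r3 -= -1·r2 → [0,0,0,1]

L=[[1,0,0,0],[-1,1,0,0],[-2,1,1,0],[-2,-1,-1,1]] U=[[2,-1,2,1],[0,2,1,1],[0,0,-1,1],[0,0,0,1]]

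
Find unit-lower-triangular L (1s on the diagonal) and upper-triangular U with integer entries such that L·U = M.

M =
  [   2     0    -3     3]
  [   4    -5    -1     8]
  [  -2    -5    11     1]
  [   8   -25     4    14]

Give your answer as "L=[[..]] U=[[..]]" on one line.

L=[[1,0,0,0],[2,1,0,0],[-1,1,1,0],[4,5,-3,1]] U=[[2,0,-3,3],[0,-5,5,2],[0,0,3,2],[0,0,0,-2]]

  R1 -= 2·R0 → [0,-5,5,2]
  R2 -= -1·R0 → [0,-5,8,4]
  R3 -= 4·R0 → [0,-25,16,2]
  R2 -= 1·R1 → [0,0,3,2]
  R3 -= 5·R1 → [0,0,-9,-8]
  R3 -= -3·R2 → [0,0,0,-2]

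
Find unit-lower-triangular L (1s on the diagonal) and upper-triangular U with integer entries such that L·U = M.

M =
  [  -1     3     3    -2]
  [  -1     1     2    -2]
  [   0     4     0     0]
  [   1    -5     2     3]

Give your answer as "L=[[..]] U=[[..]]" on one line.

  R1 -= 1·R0 → [0,-2,-1,0]
  R2 -= 0·R0 → [0,4,0,0]
  R3 -= -1·R0 → [0,-2,5,1]
  R2 -= -2·R1 → [0,0,-2,0]
  R3 -= 1·R1 → [0,0,6,1]
  R3 -= -3·R2 → [0,0,0,1]

L=[[1,0,0,0],[1,1,0,0],[0,-2,1,0],[-1,1,-3,1]] U=[[-1,3,3,-2],[0,-2,-1,0],[0,0,-2,0],[0,0,0,1]]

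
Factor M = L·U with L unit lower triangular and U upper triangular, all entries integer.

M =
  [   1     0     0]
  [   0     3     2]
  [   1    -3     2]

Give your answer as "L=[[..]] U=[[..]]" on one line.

L=[[1,0,0],[0,1,0],[1,-1,1]] U=[[1,0,0],[0,3,2],[0,0,4]]

  R1 -= 0·R0 → [0,3,2]
  R2 -= 1·R0 → [0,-3,2]
  R2 -= -1·R1 → [0,0,4]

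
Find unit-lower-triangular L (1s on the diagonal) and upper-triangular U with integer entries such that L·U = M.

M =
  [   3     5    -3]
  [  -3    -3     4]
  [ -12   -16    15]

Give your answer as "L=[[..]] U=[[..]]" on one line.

  R1 -= -1·R0 → [0,2,1]
  R2 -= -4·R0 → [0,4,3]
  R2 -= 2·R1 → [0,0,1]

L=[[1,0,0],[-1,1,0],[-4,2,1]] U=[[3,5,-3],[0,2,1],[0,0,1]]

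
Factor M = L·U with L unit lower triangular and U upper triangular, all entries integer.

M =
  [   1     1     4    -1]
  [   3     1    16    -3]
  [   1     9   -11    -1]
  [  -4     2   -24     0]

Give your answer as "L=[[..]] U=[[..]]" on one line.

  r1 -= 3·r0 → [0,-2,4,0]
  r2 -= 1·r0 → [0,8,-15,0]
  r3 -= -4·r0 → [0,6,-8,-4]
  r2 -= -4·r1 → [0,0,1,0]
  r3 -= -3·r1 → [0,0,4,-4]
  r3 -= 4·r2 → [0,0,0,-4]

L=[[1,0,0,0],[3,1,0,0],[1,-4,1,0],[-4,-3,4,1]] U=[[1,1,4,-1],[0,-2,4,0],[0,0,1,0],[0,0,0,-4]]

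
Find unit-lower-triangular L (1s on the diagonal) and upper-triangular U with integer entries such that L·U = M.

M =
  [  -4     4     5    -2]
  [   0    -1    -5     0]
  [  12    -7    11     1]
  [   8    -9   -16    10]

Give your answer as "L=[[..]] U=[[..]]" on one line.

  R1 -= 0·R0 → [0,-1,-5,0]
  R2 -= -3·R0 → [0,5,26,-5]
  R3 -= -2·R0 → [0,-1,-6,6]
  R2 -= -5·R1 → [0,0,1,-5]
  R3 -= 1·R1 → [0,0,-1,6]
  R3 -= -1·R2 → [0,0,0,1]

L=[[1,0,0,0],[0,1,0,0],[-3,-5,1,0],[-2,1,-1,1]] U=[[-4,4,5,-2],[0,-1,-5,0],[0,0,1,-5],[0,0,0,1]]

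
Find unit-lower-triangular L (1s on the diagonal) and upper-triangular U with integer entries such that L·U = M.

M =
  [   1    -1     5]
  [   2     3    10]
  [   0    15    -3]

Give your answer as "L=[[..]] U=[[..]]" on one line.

L=[[1,0,0],[2,1,0],[0,3,1]] U=[[1,-1,5],[0,5,0],[0,0,-3]]

  R1 -= 2·R0 → [0,5,0]
  R2 -= 0·R0 → [0,15,-3]
  R2 -= 3·R1 → [0,0,-3]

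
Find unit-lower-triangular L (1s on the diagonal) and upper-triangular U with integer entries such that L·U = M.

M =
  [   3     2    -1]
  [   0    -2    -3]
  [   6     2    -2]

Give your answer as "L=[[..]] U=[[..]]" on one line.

L=[[1,0,0],[0,1,0],[2,1,1]] U=[[3,2,-1],[0,-2,-3],[0,0,3]]

  R1 -= 0·R0 → [0,-2,-3]
  R2 -= 2·R0 → [0,-2,0]
  R2 -= 1·R1 → [0,0,3]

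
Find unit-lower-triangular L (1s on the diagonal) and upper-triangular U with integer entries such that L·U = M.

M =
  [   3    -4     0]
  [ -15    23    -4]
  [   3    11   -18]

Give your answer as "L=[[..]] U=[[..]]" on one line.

  R1 -= -5·R0 → [0,3,-4]
  R2 -= 1·R0 → [0,15,-18]
  R2 -= 5·R1 → [0,0,2]

L=[[1,0,0],[-5,1,0],[1,5,1]] U=[[3,-4,0],[0,3,-4],[0,0,2]]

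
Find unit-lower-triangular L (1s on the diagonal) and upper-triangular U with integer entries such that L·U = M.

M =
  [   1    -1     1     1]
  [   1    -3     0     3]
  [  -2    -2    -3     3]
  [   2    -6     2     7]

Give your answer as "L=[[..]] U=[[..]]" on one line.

  r1 -= 1·r0 → [0,-2,-1,2]
  r2 -= -2·r0 → [0,-4,-1,5]
  r3 -= 2·r0 → [0,-4,0,5]
  r2 -= 2·r1 → [0,0,1,1]
  r3 -= 2·r1 → [0,0,2,1]
  r3 -= 2·r2 → [0,0,0,-1]

L=[[1,0,0,0],[1,1,0,0],[-2,2,1,0],[2,2,2,1]] U=[[1,-1,1,1],[0,-2,-1,2],[0,0,1,1],[0,0,0,-1]]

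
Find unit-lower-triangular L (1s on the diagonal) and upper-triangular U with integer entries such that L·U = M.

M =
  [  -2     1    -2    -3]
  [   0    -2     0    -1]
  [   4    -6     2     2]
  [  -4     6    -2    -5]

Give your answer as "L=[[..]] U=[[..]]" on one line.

  R1 -= 0·R0 → [0,-2,0,-1]
  R2 -= -2·R0 → [0,-4,-2,-4]
  R3 -= 2·R0 → [0,4,2,1]
  R2 -= 2·R1 → [0,0,-2,-2]
  R3 -= -2·R1 → [0,0,2,-1]
  R3 -= -1·R2 → [0,0,0,-3]

L=[[1,0,0,0],[0,1,0,0],[-2,2,1,0],[2,-2,-1,1]] U=[[-2,1,-2,-3],[0,-2,0,-1],[0,0,-2,-2],[0,0,0,-3]]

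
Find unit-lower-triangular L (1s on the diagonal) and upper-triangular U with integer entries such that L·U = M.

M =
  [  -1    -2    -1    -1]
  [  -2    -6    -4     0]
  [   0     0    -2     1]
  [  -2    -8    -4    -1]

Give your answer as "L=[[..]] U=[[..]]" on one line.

  r1 -= 2·r0 → [0,-2,-2,2]
  r2 -= 0·r0 → [0,0,-2,1]
  r3 -= 2·r0 → [0,-4,-2,1]
  r2 -= 0·r1 → [0,0,-2,1]
  r3 -= 2·r1 → [0,0,2,-3]
  r3 -= -1·r2 → [0,0,0,-2]

L=[[1,0,0,0],[2,1,0,0],[0,0,1,0],[2,2,-1,1]] U=[[-1,-2,-1,-1],[0,-2,-2,2],[0,0,-2,1],[0,0,0,-2]]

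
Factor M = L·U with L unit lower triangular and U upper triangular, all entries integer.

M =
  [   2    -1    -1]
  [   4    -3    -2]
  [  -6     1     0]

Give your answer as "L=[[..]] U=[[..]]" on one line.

  R1 -= 2·R0 → [0,-1,0]
  R2 -= -3·R0 → [0,-2,-3]
  R2 -= 2·R1 → [0,0,-3]

L=[[1,0,0],[2,1,0],[-3,2,1]] U=[[2,-1,-1],[0,-1,0],[0,0,-3]]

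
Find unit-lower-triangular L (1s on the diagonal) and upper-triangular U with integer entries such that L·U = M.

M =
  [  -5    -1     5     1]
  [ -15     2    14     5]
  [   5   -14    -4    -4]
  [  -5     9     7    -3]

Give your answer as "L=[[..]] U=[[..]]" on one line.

L=[[1,0,0,0],[3,1,0,0],[-1,-3,1,0],[1,2,-2,1]] U=[[-5,-1,5,1],[0,5,-1,2],[0,0,-2,3],[0,0,0,-2]]

  r1 -= 3·r0 → [0,5,-1,2]
  r2 -= -1·r0 → [0,-15,1,-3]
  r3 -= 1·r0 → [0,10,2,-4]
  r2 -= -3·r1 → [0,0,-2,3]
  r3 -= 2·r1 → [0,0,4,-8]
  r3 -= -2·r2 → [0,0,0,-2]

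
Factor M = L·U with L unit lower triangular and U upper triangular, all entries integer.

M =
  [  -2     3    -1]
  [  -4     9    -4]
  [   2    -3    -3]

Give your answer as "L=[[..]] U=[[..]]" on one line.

  R1 -= 2·R0 → [0,3,-2]
  R2 -= -1·R0 → [0,0,-4]
  R2 -= 0·R1 → [0,0,-4]

L=[[1,0,0],[2,1,0],[-1,0,1]] U=[[-2,3,-1],[0,3,-2],[0,0,-4]]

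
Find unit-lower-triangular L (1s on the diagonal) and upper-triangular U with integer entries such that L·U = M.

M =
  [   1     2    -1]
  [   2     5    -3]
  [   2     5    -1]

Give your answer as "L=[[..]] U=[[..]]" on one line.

L=[[1,0,0],[2,1,0],[2,1,1]] U=[[1,2,-1],[0,1,-1],[0,0,2]]

  R1 -= 2·R0 → [0,1,-1]
  R2 -= 2·R0 → [0,1,1]
  R2 -= 1·R1 → [0,0,2]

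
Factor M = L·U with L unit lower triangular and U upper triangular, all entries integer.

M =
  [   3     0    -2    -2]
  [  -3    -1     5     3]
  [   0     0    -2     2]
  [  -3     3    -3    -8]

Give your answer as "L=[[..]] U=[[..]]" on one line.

  row1 -= -1·row0 → [0,-1,3,1]
  row2 -= 0·row0 → [0,0,-2,2]
  row3 -= -1·row0 → [0,3,-5,-10]
  row2 -= 0·row1 → [0,0,-2,2]
  row3 -= -3·row1 → [0,0,4,-7]
  row3 -= -2·row2 → [0,0,0,-3]

L=[[1,0,0,0],[-1,1,0,0],[0,0,1,0],[-1,-3,-2,1]] U=[[3,0,-2,-2],[0,-1,3,1],[0,0,-2,2],[0,0,0,-3]]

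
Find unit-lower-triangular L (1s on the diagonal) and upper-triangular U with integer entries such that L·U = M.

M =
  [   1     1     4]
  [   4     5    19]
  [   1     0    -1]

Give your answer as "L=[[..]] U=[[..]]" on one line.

L=[[1,0,0],[4,1,0],[1,-1,1]] U=[[1,1,4],[0,1,3],[0,0,-2]]

  r1 -= 4·r0 → [0,1,3]
  r2 -= 1·r0 → [0,-1,-5]
  r2 -= -1·r1 → [0,0,-2]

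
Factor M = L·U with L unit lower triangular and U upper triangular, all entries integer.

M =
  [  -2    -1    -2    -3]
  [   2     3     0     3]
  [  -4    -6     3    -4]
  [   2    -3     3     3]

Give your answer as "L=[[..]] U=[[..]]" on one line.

  row1 -= -1·row0 → [0,2,-2,0]
  row2 -= 2·row0 → [0,-4,7,2]
  row3 -= -1·row0 → [0,-4,1,0]
  row2 -= -2·row1 → [0,0,3,2]
  row3 -= -2·row1 → [0,0,-3,0]
  row3 -= -1·row2 → [0,0,0,2]

L=[[1,0,0,0],[-1,1,0,0],[2,-2,1,0],[-1,-2,-1,1]] U=[[-2,-1,-2,-3],[0,2,-2,0],[0,0,3,2],[0,0,0,2]]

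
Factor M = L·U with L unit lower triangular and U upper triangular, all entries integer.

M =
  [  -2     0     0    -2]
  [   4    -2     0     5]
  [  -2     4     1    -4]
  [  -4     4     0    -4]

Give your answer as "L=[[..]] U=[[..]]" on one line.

L=[[1,0,0,0],[-2,1,0,0],[1,-2,1,0],[2,-2,0,1]] U=[[-2,0,0,-2],[0,-2,0,1],[0,0,1,0],[0,0,0,2]]

  R1 -= -2·R0 → [0,-2,0,1]
  R2 -= 1·R0 → [0,4,1,-2]
  R3 -= 2·R0 → [0,4,0,0]
  R2 -= -2·R1 → [0,0,1,0]
  R3 -= -2·R1 → [0,0,0,2]
  R3 -= 0·R2 → [0,0,0,2]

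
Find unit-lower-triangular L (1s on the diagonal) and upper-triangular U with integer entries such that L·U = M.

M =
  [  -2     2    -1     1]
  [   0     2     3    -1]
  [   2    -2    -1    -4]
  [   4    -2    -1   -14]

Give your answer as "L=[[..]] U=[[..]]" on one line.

  r1 -= 0·r0 → [0,2,3,-1]
  r2 -= -1·r0 → [0,0,-2,-3]
  r3 -= -2·r0 → [0,2,-3,-12]
  r2 -= 0·r1 → [0,0,-2,-3]
  r3 -= 1·r1 → [0,0,-6,-11]
  r3 -= 3·r2 → [0,0,0,-2]

L=[[1,0,0,0],[0,1,0,0],[-1,0,1,0],[-2,1,3,1]] U=[[-2,2,-1,1],[0,2,3,-1],[0,0,-2,-3],[0,0,0,-2]]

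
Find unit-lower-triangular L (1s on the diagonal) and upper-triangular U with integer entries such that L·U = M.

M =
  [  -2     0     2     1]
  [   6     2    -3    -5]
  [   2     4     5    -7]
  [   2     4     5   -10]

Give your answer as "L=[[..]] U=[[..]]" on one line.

  row1 -= -3·row0 → [0,2,3,-2]
  row2 -= -1·row0 → [0,4,7,-6]
  row3 -= -1·row0 → [0,4,7,-9]
  row2 -= 2·row1 → [0,0,1,-2]
  row3 -= 2·row1 → [0,0,1,-5]
  row3 -= 1·row2 → [0,0,0,-3]

L=[[1,0,0,0],[-3,1,0,0],[-1,2,1,0],[-1,2,1,1]] U=[[-2,0,2,1],[0,2,3,-2],[0,0,1,-2],[0,0,0,-3]]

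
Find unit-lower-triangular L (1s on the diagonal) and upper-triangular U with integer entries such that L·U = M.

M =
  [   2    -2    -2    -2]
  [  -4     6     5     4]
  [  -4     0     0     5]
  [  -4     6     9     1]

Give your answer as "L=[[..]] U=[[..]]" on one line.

  r1 -= -2·r0 → [0,2,1,0]
  r2 -= -2·r0 → [0,-4,-4,1]
  r3 -= -2·r0 → [0,2,5,-3]
  r2 -= -2·r1 → [0,0,-2,1]
  r3 -= 1·r1 → [0,0,4,-3]
  r3 -= -2·r2 → [0,0,0,-1]

L=[[1,0,0,0],[-2,1,0,0],[-2,-2,1,0],[-2,1,-2,1]] U=[[2,-2,-2,-2],[0,2,1,0],[0,0,-2,1],[0,0,0,-1]]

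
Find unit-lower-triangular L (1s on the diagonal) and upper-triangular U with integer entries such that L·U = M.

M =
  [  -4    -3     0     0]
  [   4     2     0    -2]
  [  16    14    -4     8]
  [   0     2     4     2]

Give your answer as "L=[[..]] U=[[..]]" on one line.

  R1 -= -1·R0 → [0,-1,0,-2]
  R2 -= -4·R0 → [0,2,-4,8]
  R3 -= 0·R0 → [0,2,4,2]
  R2 -= -2·R1 → [0,0,-4,4]
  R3 -= -2·R1 → [0,0,4,-2]
  R3 -= -1·R2 → [0,0,0,2]

L=[[1,0,0,0],[-1,1,0,0],[-4,-2,1,0],[0,-2,-1,1]] U=[[-4,-3,0,0],[0,-1,0,-2],[0,0,-4,4],[0,0,0,2]]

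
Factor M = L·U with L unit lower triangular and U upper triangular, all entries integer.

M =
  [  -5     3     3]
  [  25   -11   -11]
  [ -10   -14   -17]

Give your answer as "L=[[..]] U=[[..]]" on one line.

  r1 -= -5·r0 → [0,4,4]
  r2 -= 2·r0 → [0,-20,-23]
  r2 -= -5·r1 → [0,0,-3]

L=[[1,0,0],[-5,1,0],[2,-5,1]] U=[[-5,3,3],[0,4,4],[0,0,-3]]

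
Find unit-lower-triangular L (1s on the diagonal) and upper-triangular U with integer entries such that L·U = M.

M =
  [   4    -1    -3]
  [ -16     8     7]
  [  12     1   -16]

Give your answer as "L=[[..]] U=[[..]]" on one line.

L=[[1,0,0],[-4,1,0],[3,1,1]] U=[[4,-1,-3],[0,4,-5],[0,0,-2]]

  R1 -= -4·R0 → [0,4,-5]
  R2 -= 3·R0 → [0,4,-7]
  R2 -= 1·R1 → [0,0,-2]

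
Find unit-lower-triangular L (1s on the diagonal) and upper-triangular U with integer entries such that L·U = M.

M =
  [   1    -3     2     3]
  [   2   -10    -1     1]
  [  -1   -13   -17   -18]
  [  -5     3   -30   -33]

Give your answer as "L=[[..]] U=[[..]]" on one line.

  r1 -= 2·r0 → [0,-4,-5,-5]
  r2 -= -1·r0 → [0,-16,-15,-15]
  r3 -= -5·r0 → [0,-12,-20,-18]
  r2 -= 4·r1 → [0,0,5,5]
  r3 -= 3·r1 → [0,0,-5,-3]
  r3 -= -1·r2 → [0,0,0,2]

L=[[1,0,0,0],[2,1,0,0],[-1,4,1,0],[-5,3,-1,1]] U=[[1,-3,2,3],[0,-4,-5,-5],[0,0,5,5],[0,0,0,2]]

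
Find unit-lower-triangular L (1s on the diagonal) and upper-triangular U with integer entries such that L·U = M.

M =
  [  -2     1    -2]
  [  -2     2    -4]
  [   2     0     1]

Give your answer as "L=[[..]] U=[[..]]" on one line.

  R1 -= 1·R0 → [0,1,-2]
  R2 -= -1·R0 → [0,1,-1]
  R2 -= 1·R1 → [0,0,1]

L=[[1,0,0],[1,1,0],[-1,1,1]] U=[[-2,1,-2],[0,1,-2],[0,0,1]]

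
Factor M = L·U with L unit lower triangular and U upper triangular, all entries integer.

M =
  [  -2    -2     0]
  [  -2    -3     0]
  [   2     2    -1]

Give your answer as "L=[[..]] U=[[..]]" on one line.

  row1 -= 1·row0 → [0,-1,0]
  row2 -= -1·row0 → [0,0,-1]
  row2 -= 0·row1 → [0,0,-1]

L=[[1,0,0],[1,1,0],[-1,0,1]] U=[[-2,-2,0],[0,-1,0],[0,0,-1]]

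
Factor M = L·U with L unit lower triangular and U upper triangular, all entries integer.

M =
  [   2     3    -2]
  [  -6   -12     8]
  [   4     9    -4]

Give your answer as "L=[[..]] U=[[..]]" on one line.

  row1 -= -3·row0 → [0,-3,2]
  row2 -= 2·row0 → [0,3,0]
  row2 -= -1·row1 → [0,0,2]

L=[[1,0,0],[-3,1,0],[2,-1,1]] U=[[2,3,-2],[0,-3,2],[0,0,2]]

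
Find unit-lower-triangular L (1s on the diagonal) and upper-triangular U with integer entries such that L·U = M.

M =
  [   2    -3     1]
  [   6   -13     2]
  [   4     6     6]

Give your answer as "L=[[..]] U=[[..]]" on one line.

L=[[1,0,0],[3,1,0],[2,-3,1]] U=[[2,-3,1],[0,-4,-1],[0,0,1]]

  R1 -= 3·R0 → [0,-4,-1]
  R2 -= 2·R0 → [0,12,4]
  R2 -= -3·R1 → [0,0,1]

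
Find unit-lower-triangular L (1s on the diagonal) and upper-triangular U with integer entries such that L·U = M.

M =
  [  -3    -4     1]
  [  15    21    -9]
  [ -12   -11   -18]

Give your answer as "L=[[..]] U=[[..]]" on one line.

L=[[1,0,0],[-5,1,0],[4,5,1]] U=[[-3,-4,1],[0,1,-4],[0,0,-2]]

  r1 -= -5·r0 → [0,1,-4]
  r2 -= 4·r0 → [0,5,-22]
  r2 -= 5·r1 → [0,0,-2]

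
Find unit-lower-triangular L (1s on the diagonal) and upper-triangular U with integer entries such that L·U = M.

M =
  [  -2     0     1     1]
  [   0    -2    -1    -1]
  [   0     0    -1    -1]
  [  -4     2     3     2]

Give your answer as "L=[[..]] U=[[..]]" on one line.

  R1 -= 0·R0 → [0,-2,-1,-1]
  R2 -= 0·R0 → [0,0,-1,-1]
  R3 -= 2·R0 → [0,2,1,0]
  R2 -= 0·R1 → [0,0,-1,-1]
  R3 -= -1·R1 → [0,0,0,-1]
  R3 -= 0·R2 → [0,0,0,-1]

L=[[1,0,0,0],[0,1,0,0],[0,0,1,0],[2,-1,0,1]] U=[[-2,0,1,1],[0,-2,-1,-1],[0,0,-1,-1],[0,0,0,-1]]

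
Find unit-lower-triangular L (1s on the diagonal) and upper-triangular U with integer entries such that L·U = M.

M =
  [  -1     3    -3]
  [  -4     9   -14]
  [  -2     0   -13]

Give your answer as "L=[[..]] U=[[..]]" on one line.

  row1 -= 4·row0 → [0,-3,-2]
  row2 -= 2·row0 → [0,-6,-7]
  row2 -= 2·row1 → [0,0,-3]

L=[[1,0,0],[4,1,0],[2,2,1]] U=[[-1,3,-3],[0,-3,-2],[0,0,-3]]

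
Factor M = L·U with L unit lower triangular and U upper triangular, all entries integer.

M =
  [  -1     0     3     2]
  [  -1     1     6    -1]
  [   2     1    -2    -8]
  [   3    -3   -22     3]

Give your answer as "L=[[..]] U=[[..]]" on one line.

  r1 -= 1·r0 → [0,1,3,-3]
  r2 -= -2·r0 → [0,1,4,-4]
  r3 -= -3·r0 → [0,-3,-13,9]
  r2 -= 1·r1 → [0,0,1,-1]
  r3 -= -3·r1 → [0,0,-4,0]
  r3 -= -4·r2 → [0,0,0,-4]

L=[[1,0,0,0],[1,1,0,0],[-2,1,1,0],[-3,-3,-4,1]] U=[[-1,0,3,2],[0,1,3,-3],[0,0,1,-1],[0,0,0,-4]]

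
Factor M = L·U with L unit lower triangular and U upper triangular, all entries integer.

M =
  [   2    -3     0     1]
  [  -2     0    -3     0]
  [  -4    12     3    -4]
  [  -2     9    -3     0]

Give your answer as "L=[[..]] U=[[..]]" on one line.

L=[[1,0,0,0],[-1,1,0,0],[-2,-2,1,0],[-1,-2,3,1]] U=[[2,-3,0,1],[0,-3,-3,1],[0,0,-3,0],[0,0,0,3]]

  r1 -= -1·r0 → [0,-3,-3,1]
  r2 -= -2·r0 → [0,6,3,-2]
  r3 -= -1·r0 → [0,6,-3,1]
  r2 -= -2·r1 → [0,0,-3,0]
  r3 -= -2·r1 → [0,0,-9,3]
  r3 -= 3·r2 → [0,0,0,3]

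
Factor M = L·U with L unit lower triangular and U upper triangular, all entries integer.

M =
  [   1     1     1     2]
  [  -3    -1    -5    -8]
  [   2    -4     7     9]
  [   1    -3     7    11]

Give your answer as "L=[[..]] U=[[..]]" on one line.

  r1 -= -3·r0 → [0,2,-2,-2]
  r2 -= 2·r0 → [0,-6,5,5]
  r3 -= 1·r0 → [0,-4,6,9]
  r2 -= -3·r1 → [0,0,-1,-1]
  r3 -= -2·r1 → [0,0,2,5]
  r3 -= -2·r2 → [0,0,0,3]

L=[[1,0,0,0],[-3,1,0,0],[2,-3,1,0],[1,-2,-2,1]] U=[[1,1,1,2],[0,2,-2,-2],[0,0,-1,-1],[0,0,0,3]]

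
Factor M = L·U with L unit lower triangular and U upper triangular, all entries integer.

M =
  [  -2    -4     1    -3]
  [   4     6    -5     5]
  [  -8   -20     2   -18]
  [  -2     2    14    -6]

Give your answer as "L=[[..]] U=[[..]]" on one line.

L=[[1,0,0,0],[-2,1,0,0],[4,2,1,0],[1,-3,1,1]] U=[[-2,-4,1,-3],[0,-2,-3,-1],[0,0,4,-4],[0,0,0,-2]]

  R1 -= -2·R0 → [0,-2,-3,-1]
  R2 -= 4·R0 → [0,-4,-2,-6]
  R3 -= 1·R0 → [0,6,13,-3]
  R2 -= 2·R1 → [0,0,4,-4]
  R3 -= -3·R1 → [0,0,4,-6]
  R3 -= 1·R2 → [0,0,0,-2]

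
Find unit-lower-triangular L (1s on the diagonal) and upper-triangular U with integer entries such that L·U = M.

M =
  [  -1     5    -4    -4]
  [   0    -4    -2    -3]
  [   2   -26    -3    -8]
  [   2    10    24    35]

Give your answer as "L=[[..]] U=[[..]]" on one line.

L=[[1,0,0,0],[0,1,0,0],[-2,4,1,0],[-2,-5,-2,1]] U=[[-1,5,-4,-4],[0,-4,-2,-3],[0,0,-3,-4],[0,0,0,4]]

  r1 -= 0·r0 → [0,-4,-2,-3]
  r2 -= -2·r0 → [0,-16,-11,-16]
  r3 -= -2·r0 → [0,20,16,27]
  r2 -= 4·r1 → [0,0,-3,-4]
  r3 -= -5·r1 → [0,0,6,12]
  r3 -= -2·r2 → [0,0,0,4]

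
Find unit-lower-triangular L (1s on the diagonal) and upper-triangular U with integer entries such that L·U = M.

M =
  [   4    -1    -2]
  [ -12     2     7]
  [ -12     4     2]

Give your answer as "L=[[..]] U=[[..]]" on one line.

  row1 -= -3·row0 → [0,-1,1]
  row2 -= -3·row0 → [0,1,-4]
  row2 -= -1·row1 → [0,0,-3]

L=[[1,0,0],[-3,1,0],[-3,-1,1]] U=[[4,-1,-2],[0,-1,1],[0,0,-3]]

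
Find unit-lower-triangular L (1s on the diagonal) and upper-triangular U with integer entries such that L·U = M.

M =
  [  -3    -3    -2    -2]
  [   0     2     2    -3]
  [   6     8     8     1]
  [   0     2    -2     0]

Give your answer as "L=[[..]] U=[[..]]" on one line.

L=[[1,0,0,0],[0,1,0,0],[-2,1,1,0],[0,1,-2,1]] U=[[-3,-3,-2,-2],[0,2,2,-3],[0,0,2,0],[0,0,0,3]]

  row1 -= 0·row0 → [0,2,2,-3]
  row2 -= -2·row0 → [0,2,4,-3]
  row3 -= 0·row0 → [0,2,-2,0]
  row2 -= 1·row1 → [0,0,2,0]
  row3 -= 1·row1 → [0,0,-4,3]
  row3 -= -2·row2 → [0,0,0,3]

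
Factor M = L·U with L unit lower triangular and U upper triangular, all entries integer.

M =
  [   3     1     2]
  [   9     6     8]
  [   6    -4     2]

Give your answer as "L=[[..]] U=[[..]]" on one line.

  R1 -= 3·R0 → [0,3,2]
  R2 -= 2·R0 → [0,-6,-2]
  R2 -= -2·R1 → [0,0,2]

L=[[1,0,0],[3,1,0],[2,-2,1]] U=[[3,1,2],[0,3,2],[0,0,2]]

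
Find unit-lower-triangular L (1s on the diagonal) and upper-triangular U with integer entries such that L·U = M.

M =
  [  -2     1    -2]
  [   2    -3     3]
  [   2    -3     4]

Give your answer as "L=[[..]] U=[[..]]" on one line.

L=[[1,0,0],[-1,1,0],[-1,1,1]] U=[[-2,1,-2],[0,-2,1],[0,0,1]]

  R1 -= -1·R0 → [0,-2,1]
  R2 -= -1·R0 → [0,-2,2]
  R2 -= 1·R1 → [0,0,1]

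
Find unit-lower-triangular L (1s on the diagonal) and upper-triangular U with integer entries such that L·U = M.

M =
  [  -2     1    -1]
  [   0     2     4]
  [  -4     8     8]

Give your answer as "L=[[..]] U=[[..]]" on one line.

L=[[1,0,0],[0,1,0],[2,3,1]] U=[[-2,1,-1],[0,2,4],[0,0,-2]]

  R1 -= 0·R0 → [0,2,4]
  R2 -= 2·R0 → [0,6,10]
  R2 -= 3·R1 → [0,0,-2]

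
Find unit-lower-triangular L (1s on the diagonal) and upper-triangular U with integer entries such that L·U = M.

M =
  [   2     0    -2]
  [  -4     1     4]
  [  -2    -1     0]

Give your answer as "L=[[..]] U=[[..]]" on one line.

L=[[1,0,0],[-2,1,0],[-1,-1,1]] U=[[2,0,-2],[0,1,0],[0,0,-2]]

  R1 -= -2·R0 → [0,1,0]
  R2 -= -1·R0 → [0,-1,-2]
  R2 -= -1·R1 → [0,0,-2]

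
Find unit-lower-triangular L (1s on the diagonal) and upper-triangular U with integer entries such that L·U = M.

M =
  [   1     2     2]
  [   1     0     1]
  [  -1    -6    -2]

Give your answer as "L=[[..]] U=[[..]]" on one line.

L=[[1,0,0],[1,1,0],[-1,2,1]] U=[[1,2,2],[0,-2,-1],[0,0,2]]

  r1 -= 1·r0 → [0,-2,-1]
  r2 -= -1·r0 → [0,-4,0]
  r2 -= 2·r1 → [0,0,2]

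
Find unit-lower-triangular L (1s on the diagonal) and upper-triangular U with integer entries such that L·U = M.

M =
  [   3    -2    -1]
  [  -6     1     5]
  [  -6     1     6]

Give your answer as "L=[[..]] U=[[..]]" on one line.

  r1 -= -2·r0 → [0,-3,3]
  r2 -= -2·r0 → [0,-3,4]
  r2 -= 1·r1 → [0,0,1]

L=[[1,0,0],[-2,1,0],[-2,1,1]] U=[[3,-2,-1],[0,-3,3],[0,0,1]]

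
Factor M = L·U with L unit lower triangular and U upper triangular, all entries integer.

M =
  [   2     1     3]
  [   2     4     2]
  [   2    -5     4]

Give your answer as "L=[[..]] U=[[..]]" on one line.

  row1 -= 1·row0 → [0,3,-1]
  row2 -= 1·row0 → [0,-6,1]
  row2 -= -2·row1 → [0,0,-1]

L=[[1,0,0],[1,1,0],[1,-2,1]] U=[[2,1,3],[0,3,-1],[0,0,-1]]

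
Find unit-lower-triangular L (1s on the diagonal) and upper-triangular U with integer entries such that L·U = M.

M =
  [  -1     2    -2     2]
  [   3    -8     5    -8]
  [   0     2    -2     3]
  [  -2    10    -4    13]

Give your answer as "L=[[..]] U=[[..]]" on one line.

L=[[1,0,0,0],[-3,1,0,0],[0,-1,1,0],[2,-3,1,1]] U=[[-1,2,-2,2],[0,-2,-1,-2],[0,0,-3,1],[0,0,0,2]]

  R1 -= -3·R0 → [0,-2,-1,-2]
  R2 -= 0·R0 → [0,2,-2,3]
  R3 -= 2·R0 → [0,6,0,9]
  R2 -= -1·R1 → [0,0,-3,1]
  R3 -= -3·R1 → [0,0,-3,3]
  R3 -= 1·R2 → [0,0,0,2]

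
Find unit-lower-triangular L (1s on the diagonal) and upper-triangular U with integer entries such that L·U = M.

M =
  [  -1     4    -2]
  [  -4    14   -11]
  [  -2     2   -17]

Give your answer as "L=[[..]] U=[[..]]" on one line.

L=[[1,0,0],[4,1,0],[2,3,1]] U=[[-1,4,-2],[0,-2,-3],[0,0,-4]]

  R1 -= 4·R0 → [0,-2,-3]
  R2 -= 2·R0 → [0,-6,-13]
  R2 -= 3·R1 → [0,0,-4]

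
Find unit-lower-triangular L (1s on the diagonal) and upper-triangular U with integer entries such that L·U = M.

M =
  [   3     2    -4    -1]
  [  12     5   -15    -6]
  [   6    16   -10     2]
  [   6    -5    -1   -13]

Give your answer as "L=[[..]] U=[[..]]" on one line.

  r1 -= 4·r0 → [0,-3,1,-2]
  r2 -= 2·r0 → [0,12,-2,4]
  r3 -= 2·r0 → [0,-9,7,-11]
  r2 -= -4·r1 → [0,0,2,-4]
  r3 -= 3·r1 → [0,0,4,-5]
  r3 -= 2·r2 → [0,0,0,3]

L=[[1,0,0,0],[4,1,0,0],[2,-4,1,0],[2,3,2,1]] U=[[3,2,-4,-1],[0,-3,1,-2],[0,0,2,-4],[0,0,0,3]]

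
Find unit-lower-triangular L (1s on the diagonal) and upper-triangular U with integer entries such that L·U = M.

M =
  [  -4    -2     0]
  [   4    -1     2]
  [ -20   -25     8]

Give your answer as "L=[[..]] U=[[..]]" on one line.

  row1 -= -1·row0 → [0,-3,2]
  row2 -= 5·row0 → [0,-15,8]
  row2 -= 5·row1 → [0,0,-2]

L=[[1,0,0],[-1,1,0],[5,5,1]] U=[[-4,-2,0],[0,-3,2],[0,0,-2]]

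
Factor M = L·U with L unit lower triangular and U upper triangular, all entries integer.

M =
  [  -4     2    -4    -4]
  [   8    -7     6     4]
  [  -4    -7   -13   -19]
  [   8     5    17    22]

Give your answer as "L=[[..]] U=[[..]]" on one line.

  R1 -= -2·R0 → [0,-3,-2,-4]
  R2 -= 1·R0 → [0,-9,-9,-15]
  R3 -= -2·R0 → [0,9,9,14]
  R2 -= 3·R1 → [0,0,-3,-3]
  R3 -= -3·R1 → [0,0,3,2]
  R3 -= -1·R2 → [0,0,0,-1]

L=[[1,0,0,0],[-2,1,0,0],[1,3,1,0],[-2,-3,-1,1]] U=[[-4,2,-4,-4],[0,-3,-2,-4],[0,0,-3,-3],[0,0,0,-1]]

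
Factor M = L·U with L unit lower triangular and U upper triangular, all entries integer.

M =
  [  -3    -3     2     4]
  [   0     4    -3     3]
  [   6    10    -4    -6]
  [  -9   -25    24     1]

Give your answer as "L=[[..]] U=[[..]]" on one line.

  r1 -= 0·r0 → [0,4,-3,3]
  r2 -= -2·r0 → [0,4,0,2]
  r3 -= 3·r0 → [0,-16,18,-11]
  r2 -= 1·r1 → [0,0,3,-1]
  r3 -= -4·r1 → [0,0,6,1]
  r3 -= 2·r2 → [0,0,0,3]

L=[[1,0,0,0],[0,1,0,0],[-2,1,1,0],[3,-4,2,1]] U=[[-3,-3,2,4],[0,4,-3,3],[0,0,3,-1],[0,0,0,3]]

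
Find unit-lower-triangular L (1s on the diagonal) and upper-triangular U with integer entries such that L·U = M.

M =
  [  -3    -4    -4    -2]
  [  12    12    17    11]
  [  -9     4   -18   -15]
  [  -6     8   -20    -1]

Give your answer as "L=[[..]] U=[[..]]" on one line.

L=[[1,0,0,0],[-4,1,0,0],[3,-4,1,0],[2,-4,4,1]] U=[[-3,-4,-4,-2],[0,-4,1,3],[0,0,-2,3],[0,0,0,3]]

  r1 -= -4·r0 → [0,-4,1,3]
  r2 -= 3·r0 → [0,16,-6,-9]
  r3 -= 2·r0 → [0,16,-12,3]
  r2 -= -4·r1 → [0,0,-2,3]
  r3 -= -4·r1 → [0,0,-8,15]
  r3 -= 4·r2 → [0,0,0,3]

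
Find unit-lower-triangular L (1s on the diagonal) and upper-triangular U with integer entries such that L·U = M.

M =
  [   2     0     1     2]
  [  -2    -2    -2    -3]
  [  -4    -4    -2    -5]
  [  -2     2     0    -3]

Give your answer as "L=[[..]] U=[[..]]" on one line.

  row1 -= -1·row0 → [0,-2,-1,-1]
  row2 -= -2·row0 → [0,-4,0,-1]
  row3 -= -1·row0 → [0,2,1,-1]
  row2 -= 2·row1 → [0,0,2,1]
  row3 -= -1·row1 → [0,0,0,-2]
  row3 -= 0·row2 → [0,0,0,-2]

L=[[1,0,0,0],[-1,1,0,0],[-2,2,1,0],[-1,-1,0,1]] U=[[2,0,1,2],[0,-2,-1,-1],[0,0,2,1],[0,0,0,-2]]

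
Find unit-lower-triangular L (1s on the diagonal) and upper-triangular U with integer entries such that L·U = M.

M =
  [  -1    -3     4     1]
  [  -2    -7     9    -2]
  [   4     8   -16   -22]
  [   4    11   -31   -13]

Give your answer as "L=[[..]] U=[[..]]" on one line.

  r1 -= 2·r0 → [0,-1,1,-4]
  r2 -= -4·r0 → [0,-4,0,-18]
  r3 -= -4·r0 → [0,-1,-15,-9]
  r2 -= 4·r1 → [0,0,-4,-2]
  r3 -= 1·r1 → [0,0,-16,-5]
  r3 -= 4·r2 → [0,0,0,3]

L=[[1,0,0,0],[2,1,0,0],[-4,4,1,0],[-4,1,4,1]] U=[[-1,-3,4,1],[0,-1,1,-4],[0,0,-4,-2],[0,0,0,3]]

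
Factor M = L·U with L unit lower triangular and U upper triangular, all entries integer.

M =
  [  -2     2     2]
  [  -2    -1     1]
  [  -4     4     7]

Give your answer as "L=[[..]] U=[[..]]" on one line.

L=[[1,0,0],[1,1,0],[2,0,1]] U=[[-2,2,2],[0,-3,-1],[0,0,3]]

  r1 -= 1·r0 → [0,-3,-1]
  r2 -= 2·r0 → [0,0,3]
  r2 -= 0·r1 → [0,0,3]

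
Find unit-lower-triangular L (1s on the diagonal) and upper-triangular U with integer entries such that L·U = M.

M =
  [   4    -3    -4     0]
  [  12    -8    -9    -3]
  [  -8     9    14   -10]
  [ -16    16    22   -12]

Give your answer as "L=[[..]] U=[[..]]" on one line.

  R1 -= 3·R0 → [0,1,3,-3]
  R2 -= -2·R0 → [0,3,6,-10]
  R3 -= -4·R0 → [0,4,6,-12]
  R2 -= 3·R1 → [0,0,-3,-1]
  R3 -= 4·R1 → [0,0,-6,0]
  R3 -= 2·R2 → [0,0,0,2]

L=[[1,0,0,0],[3,1,0,0],[-2,3,1,0],[-4,4,2,1]] U=[[4,-3,-4,0],[0,1,3,-3],[0,0,-3,-1],[0,0,0,2]]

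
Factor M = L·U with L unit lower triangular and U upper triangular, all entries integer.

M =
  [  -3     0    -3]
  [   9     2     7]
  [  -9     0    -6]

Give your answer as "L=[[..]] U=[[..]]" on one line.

L=[[1,0,0],[-3,1,0],[3,0,1]] U=[[-3,0,-3],[0,2,-2],[0,0,3]]

  R1 -= -3·R0 → [0,2,-2]
  R2 -= 3·R0 → [0,0,3]
  R2 -= 0·R1 → [0,0,3]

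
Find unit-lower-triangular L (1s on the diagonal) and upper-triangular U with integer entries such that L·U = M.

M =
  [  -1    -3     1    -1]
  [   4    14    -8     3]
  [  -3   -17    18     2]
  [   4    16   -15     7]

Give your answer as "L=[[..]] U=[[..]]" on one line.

L=[[1,0,0,0],[-4,1,0,0],[3,-4,1,0],[-4,2,3,1]] U=[[-1,-3,1,-1],[0,2,-4,-1],[0,0,-1,1],[0,0,0,2]]

  row1 -= -4·row0 → [0,2,-4,-1]
  row2 -= 3·row0 → [0,-8,15,5]
  row3 -= -4·row0 → [0,4,-11,3]
  row2 -= -4·row1 → [0,0,-1,1]
  row3 -= 2·row1 → [0,0,-3,5]
  row3 -= 3·row2 → [0,0,0,2]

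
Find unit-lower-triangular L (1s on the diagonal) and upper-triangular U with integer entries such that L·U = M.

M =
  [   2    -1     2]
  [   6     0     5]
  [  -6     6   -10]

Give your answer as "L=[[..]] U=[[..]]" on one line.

L=[[1,0,0],[3,1,0],[-3,1,1]] U=[[2,-1,2],[0,3,-1],[0,0,-3]]

  R1 -= 3·R0 → [0,3,-1]
  R2 -= -3·R0 → [0,3,-4]
  R2 -= 1·R1 → [0,0,-3]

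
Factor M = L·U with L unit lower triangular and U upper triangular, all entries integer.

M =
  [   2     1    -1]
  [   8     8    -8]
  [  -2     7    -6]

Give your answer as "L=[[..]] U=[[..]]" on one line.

  row1 -= 4·row0 → [0,4,-4]
  row2 -= -1·row0 → [0,8,-7]
  row2 -= 2·row1 → [0,0,1]

L=[[1,0,0],[4,1,0],[-1,2,1]] U=[[2,1,-1],[0,4,-4],[0,0,1]]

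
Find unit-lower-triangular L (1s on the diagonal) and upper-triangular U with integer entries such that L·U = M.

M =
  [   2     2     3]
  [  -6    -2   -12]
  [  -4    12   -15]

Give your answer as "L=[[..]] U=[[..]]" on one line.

L=[[1,0,0],[-3,1,0],[-2,4,1]] U=[[2,2,3],[0,4,-3],[0,0,3]]

  r1 -= -3·r0 → [0,4,-3]
  r2 -= -2·r0 → [0,16,-9]
  r2 -= 4·r1 → [0,0,3]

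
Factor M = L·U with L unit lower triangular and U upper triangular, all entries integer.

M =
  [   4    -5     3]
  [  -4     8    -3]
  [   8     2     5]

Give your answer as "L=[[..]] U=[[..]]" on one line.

  row1 -= -1·row0 → [0,3,0]
  row2 -= 2·row0 → [0,12,-1]
  row2 -= 4·row1 → [0,0,-1]

L=[[1,0,0],[-1,1,0],[2,4,1]] U=[[4,-5,3],[0,3,0],[0,0,-1]]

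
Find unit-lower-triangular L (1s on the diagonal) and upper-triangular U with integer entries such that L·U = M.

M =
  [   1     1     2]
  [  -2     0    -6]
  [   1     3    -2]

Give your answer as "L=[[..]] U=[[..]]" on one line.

L=[[1,0,0],[-2,1,0],[1,1,1]] U=[[1,1,2],[0,2,-2],[0,0,-2]]

  r1 -= -2·r0 → [0,2,-2]
  r2 -= 1·r0 → [0,2,-4]
  r2 -= 1·r1 → [0,0,-2]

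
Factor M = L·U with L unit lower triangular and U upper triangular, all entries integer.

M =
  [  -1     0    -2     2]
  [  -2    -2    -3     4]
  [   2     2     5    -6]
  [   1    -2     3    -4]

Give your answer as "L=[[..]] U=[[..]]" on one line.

  row1 -= 2·row0 → [0,-2,1,0]
  row2 -= -2·row0 → [0,2,1,-2]
  row3 -= -1·row0 → [0,-2,1,-2]
  row2 -= -1·row1 → [0,0,2,-2]
  row3 -= 1·row1 → [0,0,0,-2]
  row3 -= 0·row2 → [0,0,0,-2]

L=[[1,0,0,0],[2,1,0,0],[-2,-1,1,0],[-1,1,0,1]] U=[[-1,0,-2,2],[0,-2,1,0],[0,0,2,-2],[0,0,0,-2]]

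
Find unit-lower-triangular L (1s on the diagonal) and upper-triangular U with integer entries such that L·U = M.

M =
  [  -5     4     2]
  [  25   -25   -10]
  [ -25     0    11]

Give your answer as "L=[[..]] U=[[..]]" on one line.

  R1 -= -5·R0 → [0,-5,0]
  R2 -= 5·R0 → [0,-20,1]
  R2 -= 4·R1 → [0,0,1]

L=[[1,0,0],[-5,1,0],[5,4,1]] U=[[-5,4,2],[0,-5,0],[0,0,1]]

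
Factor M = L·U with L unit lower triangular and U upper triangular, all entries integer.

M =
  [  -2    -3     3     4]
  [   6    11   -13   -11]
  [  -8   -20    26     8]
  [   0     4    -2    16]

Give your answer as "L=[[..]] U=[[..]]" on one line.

  row1 -= -3·row0 → [0,2,-4,1]
  row2 -= 4·row0 → [0,-8,14,-8]
  row3 -= 0·row0 → [0,4,-2,16]
  row2 -= -4·row1 → [0,0,-2,-4]
  row3 -= 2·row1 → [0,0,6,14]
  row3 -= -3·row2 → [0,0,0,2]

L=[[1,0,0,0],[-3,1,0,0],[4,-4,1,0],[0,2,-3,1]] U=[[-2,-3,3,4],[0,2,-4,1],[0,0,-2,-4],[0,0,0,2]]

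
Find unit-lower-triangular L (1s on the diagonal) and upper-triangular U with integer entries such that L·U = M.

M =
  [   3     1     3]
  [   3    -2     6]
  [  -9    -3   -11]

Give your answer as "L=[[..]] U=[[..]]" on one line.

  R1 -= 1·R0 → [0,-3,3]
  R2 -= -3·R0 → [0,0,-2]
  R2 -= 0·R1 → [0,0,-2]

L=[[1,0,0],[1,1,0],[-3,0,1]] U=[[3,1,3],[0,-3,3],[0,0,-2]]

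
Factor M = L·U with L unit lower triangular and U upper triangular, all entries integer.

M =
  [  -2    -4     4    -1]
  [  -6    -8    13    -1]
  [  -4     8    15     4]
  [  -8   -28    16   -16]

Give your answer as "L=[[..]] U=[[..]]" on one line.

L=[[1,0,0,0],[3,1,0,0],[2,4,1,0],[4,-3,1,1]] U=[[-2,-4,4,-1],[0,4,1,2],[0,0,3,-2],[0,0,0,-4]]

  r1 -= 3·r0 → [0,4,1,2]
  r2 -= 2·r0 → [0,16,7,6]
  r3 -= 4·r0 → [0,-12,0,-12]
  r2 -= 4·r1 → [0,0,3,-2]
  r3 -= -3·r1 → [0,0,3,-6]
  r3 -= 1·r2 → [0,0,0,-4]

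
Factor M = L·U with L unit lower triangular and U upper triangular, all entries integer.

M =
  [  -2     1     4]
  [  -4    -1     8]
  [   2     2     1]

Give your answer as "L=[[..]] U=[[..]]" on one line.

L=[[1,0,0],[2,1,0],[-1,-1,1]] U=[[-2,1,4],[0,-3,0],[0,0,5]]

  row1 -= 2·row0 → [0,-3,0]
  row2 -= -1·row0 → [0,3,5]
  row2 -= -1·row1 → [0,0,5]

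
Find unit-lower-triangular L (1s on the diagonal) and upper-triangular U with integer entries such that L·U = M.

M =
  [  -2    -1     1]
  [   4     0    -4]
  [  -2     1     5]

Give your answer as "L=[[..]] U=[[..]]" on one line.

  row1 -= -2·row0 → [0,-2,-2]
  row2 -= 1·row0 → [0,2,4]
  row2 -= -1·row1 → [0,0,2]

L=[[1,0,0],[-2,1,0],[1,-1,1]] U=[[-2,-1,1],[0,-2,-2],[0,0,2]]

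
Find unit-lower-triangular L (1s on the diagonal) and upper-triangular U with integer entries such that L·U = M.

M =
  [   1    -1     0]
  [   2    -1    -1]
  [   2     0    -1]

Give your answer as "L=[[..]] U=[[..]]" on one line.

L=[[1,0,0],[2,1,0],[2,2,1]] U=[[1,-1,0],[0,1,-1],[0,0,1]]

  row1 -= 2·row0 → [0,1,-1]
  row2 -= 2·row0 → [0,2,-1]
  row2 -= 2·row1 → [0,0,1]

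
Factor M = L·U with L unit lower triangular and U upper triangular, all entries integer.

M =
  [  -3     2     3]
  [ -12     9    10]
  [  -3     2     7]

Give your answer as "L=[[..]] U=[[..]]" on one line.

  row1 -= 4·row0 → [0,1,-2]
  row2 -= 1·row0 → [0,0,4]
  row2 -= 0·row1 → [0,0,4]

L=[[1,0,0],[4,1,0],[1,0,1]] U=[[-3,2,3],[0,1,-2],[0,0,4]]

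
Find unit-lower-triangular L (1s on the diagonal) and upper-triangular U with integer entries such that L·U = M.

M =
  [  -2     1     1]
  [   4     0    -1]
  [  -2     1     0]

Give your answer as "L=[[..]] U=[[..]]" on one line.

  R1 -= -2·R0 → [0,2,1]
  R2 -= 1·R0 → [0,0,-1]
  R2 -= 0·R1 → [0,0,-1]

L=[[1,0,0],[-2,1,0],[1,0,1]] U=[[-2,1,1],[0,2,1],[0,0,-1]]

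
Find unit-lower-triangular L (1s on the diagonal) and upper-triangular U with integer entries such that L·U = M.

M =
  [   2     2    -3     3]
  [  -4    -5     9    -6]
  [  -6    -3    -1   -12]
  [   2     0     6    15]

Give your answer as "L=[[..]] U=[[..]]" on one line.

L=[[1,0,0,0],[-2,1,0,0],[-3,-3,1,0],[1,2,-3,1]] U=[[2,2,-3,3],[0,-1,3,0],[0,0,-1,-3],[0,0,0,3]]

  R1 -= -2·R0 → [0,-1,3,0]
  R2 -= -3·R0 → [0,3,-10,-3]
  R3 -= 1·R0 → [0,-2,9,12]
  R2 -= -3·R1 → [0,0,-1,-3]
  R3 -= 2·R1 → [0,0,3,12]
  R3 -= -3·R2 → [0,0,0,3]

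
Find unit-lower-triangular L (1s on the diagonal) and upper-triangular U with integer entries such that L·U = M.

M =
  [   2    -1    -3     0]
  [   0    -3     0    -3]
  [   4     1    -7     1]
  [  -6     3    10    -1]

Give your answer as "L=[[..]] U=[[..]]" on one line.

  R1 -= 0·R0 → [0,-3,0,-3]
  R2 -= 2·R0 → [0,3,-1,1]
  R3 -= -3·R0 → [0,0,1,-1]
  R2 -= -1·R1 → [0,0,-1,-2]
  R3 -= 0·R1 → [0,0,1,-1]
  R3 -= -1·R2 → [0,0,0,-3]

L=[[1,0,0,0],[0,1,0,0],[2,-1,1,0],[-3,0,-1,1]] U=[[2,-1,-3,0],[0,-3,0,-3],[0,0,-1,-2],[0,0,0,-3]]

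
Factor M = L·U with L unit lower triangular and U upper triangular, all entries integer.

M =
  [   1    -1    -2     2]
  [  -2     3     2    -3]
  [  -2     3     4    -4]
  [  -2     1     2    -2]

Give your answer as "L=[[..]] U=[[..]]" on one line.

L=[[1,0,0,0],[-2,1,0,0],[-2,1,1,0],[-2,-1,-2,1]] U=[[1,-1,-2,2],[0,1,-2,1],[0,0,2,-1],[0,0,0,1]]

  r1 -= -2·r0 → [0,1,-2,1]
  r2 -= -2·r0 → [0,1,0,0]
  r3 -= -2·r0 → [0,-1,-2,2]
  r2 -= 1·r1 → [0,0,2,-1]
  r3 -= -1·r1 → [0,0,-4,3]
  r3 -= -2·r2 → [0,0,0,1]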